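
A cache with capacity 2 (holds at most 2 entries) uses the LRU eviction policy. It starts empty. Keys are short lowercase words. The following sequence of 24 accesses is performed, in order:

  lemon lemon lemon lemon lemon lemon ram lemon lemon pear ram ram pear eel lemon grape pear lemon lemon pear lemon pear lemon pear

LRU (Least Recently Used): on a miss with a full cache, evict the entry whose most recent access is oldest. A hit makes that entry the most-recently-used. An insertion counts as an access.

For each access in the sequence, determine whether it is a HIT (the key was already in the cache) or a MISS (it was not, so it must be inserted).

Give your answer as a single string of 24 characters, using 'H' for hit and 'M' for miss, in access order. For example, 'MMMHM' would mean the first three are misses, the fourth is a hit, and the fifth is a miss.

Answer: MHHHHHMHHMMHHMMMMMHHHHHH

Derivation:
LRU simulation (capacity=2):
  1. access lemon: MISS. Cache (LRU->MRU): [lemon]
  2. access lemon: HIT. Cache (LRU->MRU): [lemon]
  3. access lemon: HIT. Cache (LRU->MRU): [lemon]
  4. access lemon: HIT. Cache (LRU->MRU): [lemon]
  5. access lemon: HIT. Cache (LRU->MRU): [lemon]
  6. access lemon: HIT. Cache (LRU->MRU): [lemon]
  7. access ram: MISS. Cache (LRU->MRU): [lemon ram]
  8. access lemon: HIT. Cache (LRU->MRU): [ram lemon]
  9. access lemon: HIT. Cache (LRU->MRU): [ram lemon]
  10. access pear: MISS, evict ram. Cache (LRU->MRU): [lemon pear]
  11. access ram: MISS, evict lemon. Cache (LRU->MRU): [pear ram]
  12. access ram: HIT. Cache (LRU->MRU): [pear ram]
  13. access pear: HIT. Cache (LRU->MRU): [ram pear]
  14. access eel: MISS, evict ram. Cache (LRU->MRU): [pear eel]
  15. access lemon: MISS, evict pear. Cache (LRU->MRU): [eel lemon]
  16. access grape: MISS, evict eel. Cache (LRU->MRU): [lemon grape]
  17. access pear: MISS, evict lemon. Cache (LRU->MRU): [grape pear]
  18. access lemon: MISS, evict grape. Cache (LRU->MRU): [pear lemon]
  19. access lemon: HIT. Cache (LRU->MRU): [pear lemon]
  20. access pear: HIT. Cache (LRU->MRU): [lemon pear]
  21. access lemon: HIT. Cache (LRU->MRU): [pear lemon]
  22. access pear: HIT. Cache (LRU->MRU): [lemon pear]
  23. access lemon: HIT. Cache (LRU->MRU): [pear lemon]
  24. access pear: HIT. Cache (LRU->MRU): [lemon pear]
Total: 15 hits, 9 misses, 7 evictions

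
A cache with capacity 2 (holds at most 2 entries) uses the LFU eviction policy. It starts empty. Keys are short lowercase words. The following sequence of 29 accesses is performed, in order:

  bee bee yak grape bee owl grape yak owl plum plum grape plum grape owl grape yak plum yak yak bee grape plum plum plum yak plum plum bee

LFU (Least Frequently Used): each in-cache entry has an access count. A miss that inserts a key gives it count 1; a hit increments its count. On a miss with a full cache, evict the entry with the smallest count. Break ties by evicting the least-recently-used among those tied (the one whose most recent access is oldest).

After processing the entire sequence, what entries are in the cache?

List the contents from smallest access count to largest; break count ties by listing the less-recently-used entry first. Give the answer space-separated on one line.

LFU simulation (capacity=2):
  1. access bee: MISS. Cache: [bee(c=1)]
  2. access bee: HIT, count now 2. Cache: [bee(c=2)]
  3. access yak: MISS. Cache: [yak(c=1) bee(c=2)]
  4. access grape: MISS, evict yak(c=1). Cache: [grape(c=1) bee(c=2)]
  5. access bee: HIT, count now 3. Cache: [grape(c=1) bee(c=3)]
  6. access owl: MISS, evict grape(c=1). Cache: [owl(c=1) bee(c=3)]
  7. access grape: MISS, evict owl(c=1). Cache: [grape(c=1) bee(c=3)]
  8. access yak: MISS, evict grape(c=1). Cache: [yak(c=1) bee(c=3)]
  9. access owl: MISS, evict yak(c=1). Cache: [owl(c=1) bee(c=3)]
  10. access plum: MISS, evict owl(c=1). Cache: [plum(c=1) bee(c=3)]
  11. access plum: HIT, count now 2. Cache: [plum(c=2) bee(c=3)]
  12. access grape: MISS, evict plum(c=2). Cache: [grape(c=1) bee(c=3)]
  13. access plum: MISS, evict grape(c=1). Cache: [plum(c=1) bee(c=3)]
  14. access grape: MISS, evict plum(c=1). Cache: [grape(c=1) bee(c=3)]
  15. access owl: MISS, evict grape(c=1). Cache: [owl(c=1) bee(c=3)]
  16. access grape: MISS, evict owl(c=1). Cache: [grape(c=1) bee(c=3)]
  17. access yak: MISS, evict grape(c=1). Cache: [yak(c=1) bee(c=3)]
  18. access plum: MISS, evict yak(c=1). Cache: [plum(c=1) bee(c=3)]
  19. access yak: MISS, evict plum(c=1). Cache: [yak(c=1) bee(c=3)]
  20. access yak: HIT, count now 2. Cache: [yak(c=2) bee(c=3)]
  21. access bee: HIT, count now 4. Cache: [yak(c=2) bee(c=4)]
  22. access grape: MISS, evict yak(c=2). Cache: [grape(c=1) bee(c=4)]
  23. access plum: MISS, evict grape(c=1). Cache: [plum(c=1) bee(c=4)]
  24. access plum: HIT, count now 2. Cache: [plum(c=2) bee(c=4)]
  25. access plum: HIT, count now 3. Cache: [plum(c=3) bee(c=4)]
  26. access yak: MISS, evict plum(c=3). Cache: [yak(c=1) bee(c=4)]
  27. access plum: MISS, evict yak(c=1). Cache: [plum(c=1) bee(c=4)]
  28. access plum: HIT, count now 2. Cache: [plum(c=2) bee(c=4)]
  29. access bee: HIT, count now 5. Cache: [plum(c=2) bee(c=5)]
Total: 9 hits, 20 misses, 18 evictions

Answer: plum bee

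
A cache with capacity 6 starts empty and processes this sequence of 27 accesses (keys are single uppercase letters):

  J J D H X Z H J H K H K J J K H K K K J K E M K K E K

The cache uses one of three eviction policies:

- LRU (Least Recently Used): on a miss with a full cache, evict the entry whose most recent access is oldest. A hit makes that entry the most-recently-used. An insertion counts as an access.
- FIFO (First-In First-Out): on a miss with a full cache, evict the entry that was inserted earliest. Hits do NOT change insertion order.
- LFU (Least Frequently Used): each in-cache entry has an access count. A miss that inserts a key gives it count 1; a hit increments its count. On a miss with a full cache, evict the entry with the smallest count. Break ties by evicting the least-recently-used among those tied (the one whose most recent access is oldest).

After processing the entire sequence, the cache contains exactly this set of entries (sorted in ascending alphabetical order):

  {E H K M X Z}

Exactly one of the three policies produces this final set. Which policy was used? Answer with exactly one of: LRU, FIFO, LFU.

Answer: FIFO

Derivation:
Simulating under each policy and comparing final sets:
  LRU: final set = {E H J K M Z} -> differs
  FIFO: final set = {E H K M X Z} -> MATCHES target
  LFU: final set = {E H J K M Z} -> differs
Only FIFO produces the target set.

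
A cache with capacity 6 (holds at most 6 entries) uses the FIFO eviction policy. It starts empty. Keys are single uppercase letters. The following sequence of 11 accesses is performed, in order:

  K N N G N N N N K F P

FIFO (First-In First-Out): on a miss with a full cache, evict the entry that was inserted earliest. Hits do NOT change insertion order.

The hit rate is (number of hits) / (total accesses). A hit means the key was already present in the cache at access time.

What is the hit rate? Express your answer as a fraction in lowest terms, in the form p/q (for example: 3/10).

FIFO simulation (capacity=6):
  1. access K: MISS. Cache (old->new): [K]
  2. access N: MISS. Cache (old->new): [K N]
  3. access N: HIT. Cache (old->new): [K N]
  4. access G: MISS. Cache (old->new): [K N G]
  5. access N: HIT. Cache (old->new): [K N G]
  6. access N: HIT. Cache (old->new): [K N G]
  7. access N: HIT. Cache (old->new): [K N G]
  8. access N: HIT. Cache (old->new): [K N G]
  9. access K: HIT. Cache (old->new): [K N G]
  10. access F: MISS. Cache (old->new): [K N G F]
  11. access P: MISS. Cache (old->new): [K N G F P]
Total: 6 hits, 5 misses, 0 evictions

Hit rate = 6/11

Answer: 6/11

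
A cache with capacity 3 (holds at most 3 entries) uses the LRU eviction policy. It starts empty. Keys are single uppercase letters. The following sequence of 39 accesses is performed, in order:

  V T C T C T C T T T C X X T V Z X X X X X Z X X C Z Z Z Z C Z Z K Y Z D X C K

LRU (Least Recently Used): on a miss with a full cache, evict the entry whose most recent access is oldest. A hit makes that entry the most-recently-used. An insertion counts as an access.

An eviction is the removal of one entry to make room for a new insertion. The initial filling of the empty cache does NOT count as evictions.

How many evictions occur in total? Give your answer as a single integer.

Answer: 11

Derivation:
LRU simulation (capacity=3):
  1. access V: MISS. Cache (LRU->MRU): [V]
  2. access T: MISS. Cache (LRU->MRU): [V T]
  3. access C: MISS. Cache (LRU->MRU): [V T C]
  4. access T: HIT. Cache (LRU->MRU): [V C T]
  5. access C: HIT. Cache (LRU->MRU): [V T C]
  6. access T: HIT. Cache (LRU->MRU): [V C T]
  7. access C: HIT. Cache (LRU->MRU): [V T C]
  8. access T: HIT. Cache (LRU->MRU): [V C T]
  9. access T: HIT. Cache (LRU->MRU): [V C T]
  10. access T: HIT. Cache (LRU->MRU): [V C T]
  11. access C: HIT. Cache (LRU->MRU): [V T C]
  12. access X: MISS, evict V. Cache (LRU->MRU): [T C X]
  13. access X: HIT. Cache (LRU->MRU): [T C X]
  14. access T: HIT. Cache (LRU->MRU): [C X T]
  15. access V: MISS, evict C. Cache (LRU->MRU): [X T V]
  16. access Z: MISS, evict X. Cache (LRU->MRU): [T V Z]
  17. access X: MISS, evict T. Cache (LRU->MRU): [V Z X]
  18. access X: HIT. Cache (LRU->MRU): [V Z X]
  19. access X: HIT. Cache (LRU->MRU): [V Z X]
  20. access X: HIT. Cache (LRU->MRU): [V Z X]
  21. access X: HIT. Cache (LRU->MRU): [V Z X]
  22. access Z: HIT. Cache (LRU->MRU): [V X Z]
  23. access X: HIT. Cache (LRU->MRU): [V Z X]
  24. access X: HIT. Cache (LRU->MRU): [V Z X]
  25. access C: MISS, evict V. Cache (LRU->MRU): [Z X C]
  26. access Z: HIT. Cache (LRU->MRU): [X C Z]
  27. access Z: HIT. Cache (LRU->MRU): [X C Z]
  28. access Z: HIT. Cache (LRU->MRU): [X C Z]
  29. access Z: HIT. Cache (LRU->MRU): [X C Z]
  30. access C: HIT. Cache (LRU->MRU): [X Z C]
  31. access Z: HIT. Cache (LRU->MRU): [X C Z]
  32. access Z: HIT. Cache (LRU->MRU): [X C Z]
  33. access K: MISS, evict X. Cache (LRU->MRU): [C Z K]
  34. access Y: MISS, evict C. Cache (LRU->MRU): [Z K Y]
  35. access Z: HIT. Cache (LRU->MRU): [K Y Z]
  36. access D: MISS, evict K. Cache (LRU->MRU): [Y Z D]
  37. access X: MISS, evict Y. Cache (LRU->MRU): [Z D X]
  38. access C: MISS, evict Z. Cache (LRU->MRU): [D X C]
  39. access K: MISS, evict D. Cache (LRU->MRU): [X C K]
Total: 25 hits, 14 misses, 11 evictions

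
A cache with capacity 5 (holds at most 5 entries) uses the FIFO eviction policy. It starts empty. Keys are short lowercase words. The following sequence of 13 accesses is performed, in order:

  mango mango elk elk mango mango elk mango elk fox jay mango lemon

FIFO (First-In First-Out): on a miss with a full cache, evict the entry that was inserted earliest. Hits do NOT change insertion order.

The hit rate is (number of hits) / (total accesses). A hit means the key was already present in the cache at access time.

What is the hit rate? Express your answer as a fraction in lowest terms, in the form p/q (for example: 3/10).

FIFO simulation (capacity=5):
  1. access mango: MISS. Cache (old->new): [mango]
  2. access mango: HIT. Cache (old->new): [mango]
  3. access elk: MISS. Cache (old->new): [mango elk]
  4. access elk: HIT. Cache (old->new): [mango elk]
  5. access mango: HIT. Cache (old->new): [mango elk]
  6. access mango: HIT. Cache (old->new): [mango elk]
  7. access elk: HIT. Cache (old->new): [mango elk]
  8. access mango: HIT. Cache (old->new): [mango elk]
  9. access elk: HIT. Cache (old->new): [mango elk]
  10. access fox: MISS. Cache (old->new): [mango elk fox]
  11. access jay: MISS. Cache (old->new): [mango elk fox jay]
  12. access mango: HIT. Cache (old->new): [mango elk fox jay]
  13. access lemon: MISS. Cache (old->new): [mango elk fox jay lemon]
Total: 8 hits, 5 misses, 0 evictions

Hit rate = 8/13

Answer: 8/13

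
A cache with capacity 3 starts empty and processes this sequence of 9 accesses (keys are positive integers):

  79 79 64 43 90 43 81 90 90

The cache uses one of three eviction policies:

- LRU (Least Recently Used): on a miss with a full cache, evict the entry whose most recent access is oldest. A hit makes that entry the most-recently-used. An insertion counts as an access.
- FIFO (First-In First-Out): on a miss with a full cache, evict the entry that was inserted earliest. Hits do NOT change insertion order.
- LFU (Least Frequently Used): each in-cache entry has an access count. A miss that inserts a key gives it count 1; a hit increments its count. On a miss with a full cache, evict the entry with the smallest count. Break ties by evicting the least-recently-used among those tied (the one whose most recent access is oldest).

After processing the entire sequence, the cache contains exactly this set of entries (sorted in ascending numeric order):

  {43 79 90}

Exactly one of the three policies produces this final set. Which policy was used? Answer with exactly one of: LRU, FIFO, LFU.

Answer: LFU

Derivation:
Simulating under each policy and comparing final sets:
  LRU: final set = {43 81 90} -> differs
  FIFO: final set = {43 81 90} -> differs
  LFU: final set = {43 79 90} -> MATCHES target
Only LFU produces the target set.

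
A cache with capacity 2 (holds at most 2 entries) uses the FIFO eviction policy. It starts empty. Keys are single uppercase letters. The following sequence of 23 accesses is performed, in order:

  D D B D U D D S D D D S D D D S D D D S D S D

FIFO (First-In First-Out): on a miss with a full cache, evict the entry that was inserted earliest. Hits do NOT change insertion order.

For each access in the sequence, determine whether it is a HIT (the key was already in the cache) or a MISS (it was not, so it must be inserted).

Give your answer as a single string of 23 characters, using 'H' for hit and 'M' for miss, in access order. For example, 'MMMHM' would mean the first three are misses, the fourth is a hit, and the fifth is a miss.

Answer: MHMHMMHMHHHHHHHHHHHHHHH

Derivation:
FIFO simulation (capacity=2):
  1. access D: MISS. Cache (old->new): [D]
  2. access D: HIT. Cache (old->new): [D]
  3. access B: MISS. Cache (old->new): [D B]
  4. access D: HIT. Cache (old->new): [D B]
  5. access U: MISS, evict D. Cache (old->new): [B U]
  6. access D: MISS, evict B. Cache (old->new): [U D]
  7. access D: HIT. Cache (old->new): [U D]
  8. access S: MISS, evict U. Cache (old->new): [D S]
  9. access D: HIT. Cache (old->new): [D S]
  10. access D: HIT. Cache (old->new): [D S]
  11. access D: HIT. Cache (old->new): [D S]
  12. access S: HIT. Cache (old->new): [D S]
  13. access D: HIT. Cache (old->new): [D S]
  14. access D: HIT. Cache (old->new): [D S]
  15. access D: HIT. Cache (old->new): [D S]
  16. access S: HIT. Cache (old->new): [D S]
  17. access D: HIT. Cache (old->new): [D S]
  18. access D: HIT. Cache (old->new): [D S]
  19. access D: HIT. Cache (old->new): [D S]
  20. access S: HIT. Cache (old->new): [D S]
  21. access D: HIT. Cache (old->new): [D S]
  22. access S: HIT. Cache (old->new): [D S]
  23. access D: HIT. Cache (old->new): [D S]
Total: 18 hits, 5 misses, 3 evictions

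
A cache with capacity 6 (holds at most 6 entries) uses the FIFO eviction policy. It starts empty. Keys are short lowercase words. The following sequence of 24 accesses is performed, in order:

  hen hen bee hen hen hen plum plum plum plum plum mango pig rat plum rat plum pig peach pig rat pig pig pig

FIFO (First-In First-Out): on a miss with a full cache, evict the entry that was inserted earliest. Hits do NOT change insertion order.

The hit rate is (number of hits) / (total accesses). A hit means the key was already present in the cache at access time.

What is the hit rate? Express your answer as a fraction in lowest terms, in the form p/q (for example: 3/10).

FIFO simulation (capacity=6):
  1. access hen: MISS. Cache (old->new): [hen]
  2. access hen: HIT. Cache (old->new): [hen]
  3. access bee: MISS. Cache (old->new): [hen bee]
  4. access hen: HIT. Cache (old->new): [hen bee]
  5. access hen: HIT. Cache (old->new): [hen bee]
  6. access hen: HIT. Cache (old->new): [hen bee]
  7. access plum: MISS. Cache (old->new): [hen bee plum]
  8. access plum: HIT. Cache (old->new): [hen bee plum]
  9. access plum: HIT. Cache (old->new): [hen bee plum]
  10. access plum: HIT. Cache (old->new): [hen bee plum]
  11. access plum: HIT. Cache (old->new): [hen bee plum]
  12. access mango: MISS. Cache (old->new): [hen bee plum mango]
  13. access pig: MISS. Cache (old->new): [hen bee plum mango pig]
  14. access rat: MISS. Cache (old->new): [hen bee plum mango pig rat]
  15. access plum: HIT. Cache (old->new): [hen bee plum mango pig rat]
  16. access rat: HIT. Cache (old->new): [hen bee plum mango pig rat]
  17. access plum: HIT. Cache (old->new): [hen bee plum mango pig rat]
  18. access pig: HIT. Cache (old->new): [hen bee plum mango pig rat]
  19. access peach: MISS, evict hen. Cache (old->new): [bee plum mango pig rat peach]
  20. access pig: HIT. Cache (old->new): [bee plum mango pig rat peach]
  21. access rat: HIT. Cache (old->new): [bee plum mango pig rat peach]
  22. access pig: HIT. Cache (old->new): [bee plum mango pig rat peach]
  23. access pig: HIT. Cache (old->new): [bee plum mango pig rat peach]
  24. access pig: HIT. Cache (old->new): [bee plum mango pig rat peach]
Total: 17 hits, 7 misses, 1 evictions

Hit rate = 17/24

Answer: 17/24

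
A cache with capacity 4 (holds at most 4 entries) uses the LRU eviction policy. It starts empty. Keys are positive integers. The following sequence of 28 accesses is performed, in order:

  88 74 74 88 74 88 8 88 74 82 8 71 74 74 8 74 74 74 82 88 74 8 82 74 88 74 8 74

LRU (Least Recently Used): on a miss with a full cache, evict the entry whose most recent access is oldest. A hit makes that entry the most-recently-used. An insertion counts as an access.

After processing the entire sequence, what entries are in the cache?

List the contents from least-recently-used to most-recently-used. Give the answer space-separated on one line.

Answer: 82 88 8 74

Derivation:
LRU simulation (capacity=4):
  1. access 88: MISS. Cache (LRU->MRU): [88]
  2. access 74: MISS. Cache (LRU->MRU): [88 74]
  3. access 74: HIT. Cache (LRU->MRU): [88 74]
  4. access 88: HIT. Cache (LRU->MRU): [74 88]
  5. access 74: HIT. Cache (LRU->MRU): [88 74]
  6. access 88: HIT. Cache (LRU->MRU): [74 88]
  7. access 8: MISS. Cache (LRU->MRU): [74 88 8]
  8. access 88: HIT. Cache (LRU->MRU): [74 8 88]
  9. access 74: HIT. Cache (LRU->MRU): [8 88 74]
  10. access 82: MISS. Cache (LRU->MRU): [8 88 74 82]
  11. access 8: HIT. Cache (LRU->MRU): [88 74 82 8]
  12. access 71: MISS, evict 88. Cache (LRU->MRU): [74 82 8 71]
  13. access 74: HIT. Cache (LRU->MRU): [82 8 71 74]
  14. access 74: HIT. Cache (LRU->MRU): [82 8 71 74]
  15. access 8: HIT. Cache (LRU->MRU): [82 71 74 8]
  16. access 74: HIT. Cache (LRU->MRU): [82 71 8 74]
  17. access 74: HIT. Cache (LRU->MRU): [82 71 8 74]
  18. access 74: HIT. Cache (LRU->MRU): [82 71 8 74]
  19. access 82: HIT. Cache (LRU->MRU): [71 8 74 82]
  20. access 88: MISS, evict 71. Cache (LRU->MRU): [8 74 82 88]
  21. access 74: HIT. Cache (LRU->MRU): [8 82 88 74]
  22. access 8: HIT. Cache (LRU->MRU): [82 88 74 8]
  23. access 82: HIT. Cache (LRU->MRU): [88 74 8 82]
  24. access 74: HIT. Cache (LRU->MRU): [88 8 82 74]
  25. access 88: HIT. Cache (LRU->MRU): [8 82 74 88]
  26. access 74: HIT. Cache (LRU->MRU): [8 82 88 74]
  27. access 8: HIT. Cache (LRU->MRU): [82 88 74 8]
  28. access 74: HIT. Cache (LRU->MRU): [82 88 8 74]
Total: 22 hits, 6 misses, 2 evictions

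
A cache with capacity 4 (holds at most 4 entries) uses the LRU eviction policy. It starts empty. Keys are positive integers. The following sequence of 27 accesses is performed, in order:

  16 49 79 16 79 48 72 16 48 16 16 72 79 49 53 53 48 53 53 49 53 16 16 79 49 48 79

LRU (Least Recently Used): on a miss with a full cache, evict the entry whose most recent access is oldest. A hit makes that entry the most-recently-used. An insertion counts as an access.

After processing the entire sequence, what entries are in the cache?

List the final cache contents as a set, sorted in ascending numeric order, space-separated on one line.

Answer: 16 48 49 79

Derivation:
LRU simulation (capacity=4):
  1. access 16: MISS. Cache (LRU->MRU): [16]
  2. access 49: MISS. Cache (LRU->MRU): [16 49]
  3. access 79: MISS. Cache (LRU->MRU): [16 49 79]
  4. access 16: HIT. Cache (LRU->MRU): [49 79 16]
  5. access 79: HIT. Cache (LRU->MRU): [49 16 79]
  6. access 48: MISS. Cache (LRU->MRU): [49 16 79 48]
  7. access 72: MISS, evict 49. Cache (LRU->MRU): [16 79 48 72]
  8. access 16: HIT. Cache (LRU->MRU): [79 48 72 16]
  9. access 48: HIT. Cache (LRU->MRU): [79 72 16 48]
  10. access 16: HIT. Cache (LRU->MRU): [79 72 48 16]
  11. access 16: HIT. Cache (LRU->MRU): [79 72 48 16]
  12. access 72: HIT. Cache (LRU->MRU): [79 48 16 72]
  13. access 79: HIT. Cache (LRU->MRU): [48 16 72 79]
  14. access 49: MISS, evict 48. Cache (LRU->MRU): [16 72 79 49]
  15. access 53: MISS, evict 16. Cache (LRU->MRU): [72 79 49 53]
  16. access 53: HIT. Cache (LRU->MRU): [72 79 49 53]
  17. access 48: MISS, evict 72. Cache (LRU->MRU): [79 49 53 48]
  18. access 53: HIT. Cache (LRU->MRU): [79 49 48 53]
  19. access 53: HIT. Cache (LRU->MRU): [79 49 48 53]
  20. access 49: HIT. Cache (LRU->MRU): [79 48 53 49]
  21. access 53: HIT. Cache (LRU->MRU): [79 48 49 53]
  22. access 16: MISS, evict 79. Cache (LRU->MRU): [48 49 53 16]
  23. access 16: HIT. Cache (LRU->MRU): [48 49 53 16]
  24. access 79: MISS, evict 48. Cache (LRU->MRU): [49 53 16 79]
  25. access 49: HIT. Cache (LRU->MRU): [53 16 79 49]
  26. access 48: MISS, evict 53. Cache (LRU->MRU): [16 79 49 48]
  27. access 79: HIT. Cache (LRU->MRU): [16 49 48 79]
Total: 16 hits, 11 misses, 7 evictions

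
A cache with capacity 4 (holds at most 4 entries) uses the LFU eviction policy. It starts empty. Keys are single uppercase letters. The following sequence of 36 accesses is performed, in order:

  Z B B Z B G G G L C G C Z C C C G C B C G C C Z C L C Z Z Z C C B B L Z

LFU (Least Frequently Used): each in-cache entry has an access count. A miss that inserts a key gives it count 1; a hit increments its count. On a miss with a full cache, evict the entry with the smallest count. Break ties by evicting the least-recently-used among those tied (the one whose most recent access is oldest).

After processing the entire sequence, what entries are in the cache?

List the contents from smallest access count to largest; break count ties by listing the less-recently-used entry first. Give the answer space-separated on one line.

Answer: L G Z C

Derivation:
LFU simulation (capacity=4):
  1. access Z: MISS. Cache: [Z(c=1)]
  2. access B: MISS. Cache: [Z(c=1) B(c=1)]
  3. access B: HIT, count now 2. Cache: [Z(c=1) B(c=2)]
  4. access Z: HIT, count now 2. Cache: [B(c=2) Z(c=2)]
  5. access B: HIT, count now 3. Cache: [Z(c=2) B(c=3)]
  6. access G: MISS. Cache: [G(c=1) Z(c=2) B(c=3)]
  7. access G: HIT, count now 2. Cache: [Z(c=2) G(c=2) B(c=3)]
  8. access G: HIT, count now 3. Cache: [Z(c=2) B(c=3) G(c=3)]
  9. access L: MISS. Cache: [L(c=1) Z(c=2) B(c=3) G(c=3)]
  10. access C: MISS, evict L(c=1). Cache: [C(c=1) Z(c=2) B(c=3) G(c=3)]
  11. access G: HIT, count now 4. Cache: [C(c=1) Z(c=2) B(c=3) G(c=4)]
  12. access C: HIT, count now 2. Cache: [Z(c=2) C(c=2) B(c=3) G(c=4)]
  13. access Z: HIT, count now 3. Cache: [C(c=2) B(c=3) Z(c=3) G(c=4)]
  14. access C: HIT, count now 3. Cache: [B(c=3) Z(c=3) C(c=3) G(c=4)]
  15. access C: HIT, count now 4. Cache: [B(c=3) Z(c=3) G(c=4) C(c=4)]
  16. access C: HIT, count now 5. Cache: [B(c=3) Z(c=3) G(c=4) C(c=5)]
  17. access G: HIT, count now 5. Cache: [B(c=3) Z(c=3) C(c=5) G(c=5)]
  18. access C: HIT, count now 6. Cache: [B(c=3) Z(c=3) G(c=5) C(c=6)]
  19. access B: HIT, count now 4. Cache: [Z(c=3) B(c=4) G(c=5) C(c=6)]
  20. access C: HIT, count now 7. Cache: [Z(c=3) B(c=4) G(c=5) C(c=7)]
  21. access G: HIT, count now 6. Cache: [Z(c=3) B(c=4) G(c=6) C(c=7)]
  22. access C: HIT, count now 8. Cache: [Z(c=3) B(c=4) G(c=6) C(c=8)]
  23. access C: HIT, count now 9. Cache: [Z(c=3) B(c=4) G(c=6) C(c=9)]
  24. access Z: HIT, count now 4. Cache: [B(c=4) Z(c=4) G(c=6) C(c=9)]
  25. access C: HIT, count now 10. Cache: [B(c=4) Z(c=4) G(c=6) C(c=10)]
  26. access L: MISS, evict B(c=4). Cache: [L(c=1) Z(c=4) G(c=6) C(c=10)]
  27. access C: HIT, count now 11. Cache: [L(c=1) Z(c=4) G(c=6) C(c=11)]
  28. access Z: HIT, count now 5. Cache: [L(c=1) Z(c=5) G(c=6) C(c=11)]
  29. access Z: HIT, count now 6. Cache: [L(c=1) G(c=6) Z(c=6) C(c=11)]
  30. access Z: HIT, count now 7. Cache: [L(c=1) G(c=6) Z(c=7) C(c=11)]
  31. access C: HIT, count now 12. Cache: [L(c=1) G(c=6) Z(c=7) C(c=12)]
  32. access C: HIT, count now 13. Cache: [L(c=1) G(c=6) Z(c=7) C(c=13)]
  33. access B: MISS, evict L(c=1). Cache: [B(c=1) G(c=6) Z(c=7) C(c=13)]
  34. access B: HIT, count now 2. Cache: [B(c=2) G(c=6) Z(c=7) C(c=13)]
  35. access L: MISS, evict B(c=2). Cache: [L(c=1) G(c=6) Z(c=7) C(c=13)]
  36. access Z: HIT, count now 8. Cache: [L(c=1) G(c=6) Z(c=8) C(c=13)]
Total: 28 hits, 8 misses, 4 evictions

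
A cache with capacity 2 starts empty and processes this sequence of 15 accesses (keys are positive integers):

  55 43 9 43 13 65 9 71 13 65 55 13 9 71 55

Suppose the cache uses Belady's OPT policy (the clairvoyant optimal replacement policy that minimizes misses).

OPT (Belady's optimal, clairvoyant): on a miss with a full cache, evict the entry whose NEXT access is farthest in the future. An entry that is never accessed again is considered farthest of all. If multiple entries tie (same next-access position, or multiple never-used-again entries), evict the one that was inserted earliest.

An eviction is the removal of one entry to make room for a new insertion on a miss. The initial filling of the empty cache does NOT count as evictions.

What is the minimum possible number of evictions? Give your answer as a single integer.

OPT (Belady) simulation (capacity=2):
  1. access 55: MISS. Cache: [55]
  2. access 43: MISS. Cache: [55 43]
  3. access 9: MISS, evict 55 (next use: step 11). Cache: [43 9]
  4. access 43: HIT. Next use of 43: never. Cache: [43 9]
  5. access 13: MISS, evict 43 (next use: never). Cache: [9 13]
  6. access 65: MISS, evict 13 (next use: step 9). Cache: [9 65]
  7. access 9: HIT. Next use of 9: step 13. Cache: [9 65]
  8. access 71: MISS, evict 9 (next use: step 13). Cache: [65 71]
  9. access 13: MISS, evict 71 (next use: step 14). Cache: [65 13]
  10. access 65: HIT. Next use of 65: never. Cache: [65 13]
  11. access 55: MISS, evict 65 (next use: never). Cache: [13 55]
  12. access 13: HIT. Next use of 13: never. Cache: [13 55]
  13. access 9: MISS, evict 13 (next use: never). Cache: [55 9]
  14. access 71: MISS, evict 9 (next use: never). Cache: [55 71]
  15. access 55: HIT. Next use of 55: never. Cache: [55 71]
Total: 5 hits, 10 misses, 8 evictions

Answer: 8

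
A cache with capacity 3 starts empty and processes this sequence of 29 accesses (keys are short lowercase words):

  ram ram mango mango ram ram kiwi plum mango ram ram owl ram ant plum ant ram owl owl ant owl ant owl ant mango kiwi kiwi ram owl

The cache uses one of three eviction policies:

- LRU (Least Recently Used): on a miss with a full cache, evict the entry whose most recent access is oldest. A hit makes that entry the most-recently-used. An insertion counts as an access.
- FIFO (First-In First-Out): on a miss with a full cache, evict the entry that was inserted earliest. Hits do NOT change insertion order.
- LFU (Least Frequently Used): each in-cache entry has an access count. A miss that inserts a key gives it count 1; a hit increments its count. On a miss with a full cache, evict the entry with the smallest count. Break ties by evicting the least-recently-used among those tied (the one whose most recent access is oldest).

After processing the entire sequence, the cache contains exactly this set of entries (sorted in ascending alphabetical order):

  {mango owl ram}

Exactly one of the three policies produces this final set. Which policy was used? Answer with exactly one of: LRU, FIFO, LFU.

Answer: LFU

Derivation:
Simulating under each policy and comparing final sets:
  LRU: final set = {kiwi owl ram} -> differs
  FIFO: final set = {kiwi owl ram} -> differs
  LFU: final set = {mango owl ram} -> MATCHES target
Only LFU produces the target set.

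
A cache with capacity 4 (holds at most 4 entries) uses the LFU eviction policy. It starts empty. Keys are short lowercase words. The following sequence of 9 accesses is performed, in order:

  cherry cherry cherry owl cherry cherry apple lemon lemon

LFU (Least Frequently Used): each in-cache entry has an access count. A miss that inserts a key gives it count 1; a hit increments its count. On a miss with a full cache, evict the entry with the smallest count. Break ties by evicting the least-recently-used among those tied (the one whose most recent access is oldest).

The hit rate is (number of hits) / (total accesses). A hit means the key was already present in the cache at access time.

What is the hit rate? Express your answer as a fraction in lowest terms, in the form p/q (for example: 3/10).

LFU simulation (capacity=4):
  1. access cherry: MISS. Cache: [cherry(c=1)]
  2. access cherry: HIT, count now 2. Cache: [cherry(c=2)]
  3. access cherry: HIT, count now 3. Cache: [cherry(c=3)]
  4. access owl: MISS. Cache: [owl(c=1) cherry(c=3)]
  5. access cherry: HIT, count now 4. Cache: [owl(c=1) cherry(c=4)]
  6. access cherry: HIT, count now 5. Cache: [owl(c=1) cherry(c=5)]
  7. access apple: MISS. Cache: [owl(c=1) apple(c=1) cherry(c=5)]
  8. access lemon: MISS. Cache: [owl(c=1) apple(c=1) lemon(c=1) cherry(c=5)]
  9. access lemon: HIT, count now 2. Cache: [owl(c=1) apple(c=1) lemon(c=2) cherry(c=5)]
Total: 5 hits, 4 misses, 0 evictions

Hit rate = 5/9

Answer: 5/9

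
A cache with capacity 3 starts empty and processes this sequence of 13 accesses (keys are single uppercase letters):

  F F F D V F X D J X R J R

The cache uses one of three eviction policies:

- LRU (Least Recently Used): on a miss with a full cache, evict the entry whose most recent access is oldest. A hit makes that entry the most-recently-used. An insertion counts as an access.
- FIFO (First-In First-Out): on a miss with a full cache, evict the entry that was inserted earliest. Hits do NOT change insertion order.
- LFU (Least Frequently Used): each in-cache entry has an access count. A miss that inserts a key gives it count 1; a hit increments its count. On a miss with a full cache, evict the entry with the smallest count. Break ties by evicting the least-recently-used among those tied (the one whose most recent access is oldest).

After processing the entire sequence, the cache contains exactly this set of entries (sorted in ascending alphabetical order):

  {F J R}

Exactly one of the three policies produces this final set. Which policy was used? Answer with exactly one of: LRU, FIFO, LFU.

Simulating under each policy and comparing final sets:
  LRU: final set = {J R X} -> differs
  FIFO: final set = {J R X} -> differs
  LFU: final set = {F J R} -> MATCHES target
Only LFU produces the target set.

Answer: LFU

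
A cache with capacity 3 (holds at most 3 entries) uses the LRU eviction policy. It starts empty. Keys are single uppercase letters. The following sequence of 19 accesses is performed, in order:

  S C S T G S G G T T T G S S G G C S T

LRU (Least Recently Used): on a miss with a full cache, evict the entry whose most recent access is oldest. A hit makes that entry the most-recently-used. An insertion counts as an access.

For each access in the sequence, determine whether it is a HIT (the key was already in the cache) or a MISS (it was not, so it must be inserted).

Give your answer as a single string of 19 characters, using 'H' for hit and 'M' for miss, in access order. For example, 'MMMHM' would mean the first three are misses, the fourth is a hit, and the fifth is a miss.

Answer: MMHMMHHHHHHHHHHHMHM

Derivation:
LRU simulation (capacity=3):
  1. access S: MISS. Cache (LRU->MRU): [S]
  2. access C: MISS. Cache (LRU->MRU): [S C]
  3. access S: HIT. Cache (LRU->MRU): [C S]
  4. access T: MISS. Cache (LRU->MRU): [C S T]
  5. access G: MISS, evict C. Cache (LRU->MRU): [S T G]
  6. access S: HIT. Cache (LRU->MRU): [T G S]
  7. access G: HIT. Cache (LRU->MRU): [T S G]
  8. access G: HIT. Cache (LRU->MRU): [T S G]
  9. access T: HIT. Cache (LRU->MRU): [S G T]
  10. access T: HIT. Cache (LRU->MRU): [S G T]
  11. access T: HIT. Cache (LRU->MRU): [S G T]
  12. access G: HIT. Cache (LRU->MRU): [S T G]
  13. access S: HIT. Cache (LRU->MRU): [T G S]
  14. access S: HIT. Cache (LRU->MRU): [T G S]
  15. access G: HIT. Cache (LRU->MRU): [T S G]
  16. access G: HIT. Cache (LRU->MRU): [T S G]
  17. access C: MISS, evict T. Cache (LRU->MRU): [S G C]
  18. access S: HIT. Cache (LRU->MRU): [G C S]
  19. access T: MISS, evict G. Cache (LRU->MRU): [C S T]
Total: 13 hits, 6 misses, 3 evictions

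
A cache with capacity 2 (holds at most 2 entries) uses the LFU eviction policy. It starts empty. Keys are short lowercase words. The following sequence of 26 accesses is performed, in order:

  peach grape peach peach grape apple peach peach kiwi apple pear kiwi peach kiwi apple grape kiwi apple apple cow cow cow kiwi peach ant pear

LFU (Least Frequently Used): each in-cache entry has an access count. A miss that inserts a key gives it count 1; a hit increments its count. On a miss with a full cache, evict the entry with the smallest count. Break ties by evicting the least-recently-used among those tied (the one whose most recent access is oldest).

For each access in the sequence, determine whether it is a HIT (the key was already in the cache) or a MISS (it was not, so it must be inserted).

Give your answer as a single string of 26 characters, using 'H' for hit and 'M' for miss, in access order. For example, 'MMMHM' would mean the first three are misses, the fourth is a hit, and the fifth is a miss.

Answer: MMHHHMHHMMMMHHMMMMHMHHMHMM

Derivation:
LFU simulation (capacity=2):
  1. access peach: MISS. Cache: [peach(c=1)]
  2. access grape: MISS. Cache: [peach(c=1) grape(c=1)]
  3. access peach: HIT, count now 2. Cache: [grape(c=1) peach(c=2)]
  4. access peach: HIT, count now 3. Cache: [grape(c=1) peach(c=3)]
  5. access grape: HIT, count now 2. Cache: [grape(c=2) peach(c=3)]
  6. access apple: MISS, evict grape(c=2). Cache: [apple(c=1) peach(c=3)]
  7. access peach: HIT, count now 4. Cache: [apple(c=1) peach(c=4)]
  8. access peach: HIT, count now 5. Cache: [apple(c=1) peach(c=5)]
  9. access kiwi: MISS, evict apple(c=1). Cache: [kiwi(c=1) peach(c=5)]
  10. access apple: MISS, evict kiwi(c=1). Cache: [apple(c=1) peach(c=5)]
  11. access pear: MISS, evict apple(c=1). Cache: [pear(c=1) peach(c=5)]
  12. access kiwi: MISS, evict pear(c=1). Cache: [kiwi(c=1) peach(c=5)]
  13. access peach: HIT, count now 6. Cache: [kiwi(c=1) peach(c=6)]
  14. access kiwi: HIT, count now 2. Cache: [kiwi(c=2) peach(c=6)]
  15. access apple: MISS, evict kiwi(c=2). Cache: [apple(c=1) peach(c=6)]
  16. access grape: MISS, evict apple(c=1). Cache: [grape(c=1) peach(c=6)]
  17. access kiwi: MISS, evict grape(c=1). Cache: [kiwi(c=1) peach(c=6)]
  18. access apple: MISS, evict kiwi(c=1). Cache: [apple(c=1) peach(c=6)]
  19. access apple: HIT, count now 2. Cache: [apple(c=2) peach(c=6)]
  20. access cow: MISS, evict apple(c=2). Cache: [cow(c=1) peach(c=6)]
  21. access cow: HIT, count now 2. Cache: [cow(c=2) peach(c=6)]
  22. access cow: HIT, count now 3. Cache: [cow(c=3) peach(c=6)]
  23. access kiwi: MISS, evict cow(c=3). Cache: [kiwi(c=1) peach(c=6)]
  24. access peach: HIT, count now 7. Cache: [kiwi(c=1) peach(c=7)]
  25. access ant: MISS, evict kiwi(c=1). Cache: [ant(c=1) peach(c=7)]
  26. access pear: MISS, evict ant(c=1). Cache: [pear(c=1) peach(c=7)]
Total: 11 hits, 15 misses, 13 evictions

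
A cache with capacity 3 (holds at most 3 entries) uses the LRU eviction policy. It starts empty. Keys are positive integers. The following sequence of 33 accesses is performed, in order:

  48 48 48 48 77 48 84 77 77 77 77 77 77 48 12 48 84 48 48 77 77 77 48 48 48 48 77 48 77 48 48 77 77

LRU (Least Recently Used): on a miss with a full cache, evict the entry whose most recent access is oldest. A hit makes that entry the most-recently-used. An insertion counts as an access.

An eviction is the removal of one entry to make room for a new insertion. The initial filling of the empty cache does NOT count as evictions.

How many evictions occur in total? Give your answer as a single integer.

Answer: 3

Derivation:
LRU simulation (capacity=3):
  1. access 48: MISS. Cache (LRU->MRU): [48]
  2. access 48: HIT. Cache (LRU->MRU): [48]
  3. access 48: HIT. Cache (LRU->MRU): [48]
  4. access 48: HIT. Cache (LRU->MRU): [48]
  5. access 77: MISS. Cache (LRU->MRU): [48 77]
  6. access 48: HIT. Cache (LRU->MRU): [77 48]
  7. access 84: MISS. Cache (LRU->MRU): [77 48 84]
  8. access 77: HIT. Cache (LRU->MRU): [48 84 77]
  9. access 77: HIT. Cache (LRU->MRU): [48 84 77]
  10. access 77: HIT. Cache (LRU->MRU): [48 84 77]
  11. access 77: HIT. Cache (LRU->MRU): [48 84 77]
  12. access 77: HIT. Cache (LRU->MRU): [48 84 77]
  13. access 77: HIT. Cache (LRU->MRU): [48 84 77]
  14. access 48: HIT. Cache (LRU->MRU): [84 77 48]
  15. access 12: MISS, evict 84. Cache (LRU->MRU): [77 48 12]
  16. access 48: HIT. Cache (LRU->MRU): [77 12 48]
  17. access 84: MISS, evict 77. Cache (LRU->MRU): [12 48 84]
  18. access 48: HIT. Cache (LRU->MRU): [12 84 48]
  19. access 48: HIT. Cache (LRU->MRU): [12 84 48]
  20. access 77: MISS, evict 12. Cache (LRU->MRU): [84 48 77]
  21. access 77: HIT. Cache (LRU->MRU): [84 48 77]
  22. access 77: HIT. Cache (LRU->MRU): [84 48 77]
  23. access 48: HIT. Cache (LRU->MRU): [84 77 48]
  24. access 48: HIT. Cache (LRU->MRU): [84 77 48]
  25. access 48: HIT. Cache (LRU->MRU): [84 77 48]
  26. access 48: HIT. Cache (LRU->MRU): [84 77 48]
  27. access 77: HIT. Cache (LRU->MRU): [84 48 77]
  28. access 48: HIT. Cache (LRU->MRU): [84 77 48]
  29. access 77: HIT. Cache (LRU->MRU): [84 48 77]
  30. access 48: HIT. Cache (LRU->MRU): [84 77 48]
  31. access 48: HIT. Cache (LRU->MRU): [84 77 48]
  32. access 77: HIT. Cache (LRU->MRU): [84 48 77]
  33. access 77: HIT. Cache (LRU->MRU): [84 48 77]
Total: 27 hits, 6 misses, 3 evictions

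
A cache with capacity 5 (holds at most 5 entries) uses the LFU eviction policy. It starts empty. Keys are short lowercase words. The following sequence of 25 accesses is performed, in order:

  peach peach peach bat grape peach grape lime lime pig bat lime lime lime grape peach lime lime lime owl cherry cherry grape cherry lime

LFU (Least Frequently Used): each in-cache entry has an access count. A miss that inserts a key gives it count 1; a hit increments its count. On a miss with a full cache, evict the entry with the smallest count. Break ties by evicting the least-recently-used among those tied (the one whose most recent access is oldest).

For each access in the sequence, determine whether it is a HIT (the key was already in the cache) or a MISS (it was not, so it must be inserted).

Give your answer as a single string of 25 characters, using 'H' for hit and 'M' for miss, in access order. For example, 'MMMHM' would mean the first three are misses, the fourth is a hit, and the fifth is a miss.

Answer: MHHMMHHMHMHHHHHHHHHMMHHHH

Derivation:
LFU simulation (capacity=5):
  1. access peach: MISS. Cache: [peach(c=1)]
  2. access peach: HIT, count now 2. Cache: [peach(c=2)]
  3. access peach: HIT, count now 3. Cache: [peach(c=3)]
  4. access bat: MISS. Cache: [bat(c=1) peach(c=3)]
  5. access grape: MISS. Cache: [bat(c=1) grape(c=1) peach(c=3)]
  6. access peach: HIT, count now 4. Cache: [bat(c=1) grape(c=1) peach(c=4)]
  7. access grape: HIT, count now 2. Cache: [bat(c=1) grape(c=2) peach(c=4)]
  8. access lime: MISS. Cache: [bat(c=1) lime(c=1) grape(c=2) peach(c=4)]
  9. access lime: HIT, count now 2. Cache: [bat(c=1) grape(c=2) lime(c=2) peach(c=4)]
  10. access pig: MISS. Cache: [bat(c=1) pig(c=1) grape(c=2) lime(c=2) peach(c=4)]
  11. access bat: HIT, count now 2. Cache: [pig(c=1) grape(c=2) lime(c=2) bat(c=2) peach(c=4)]
  12. access lime: HIT, count now 3. Cache: [pig(c=1) grape(c=2) bat(c=2) lime(c=3) peach(c=4)]
  13. access lime: HIT, count now 4. Cache: [pig(c=1) grape(c=2) bat(c=2) peach(c=4) lime(c=4)]
  14. access lime: HIT, count now 5. Cache: [pig(c=1) grape(c=2) bat(c=2) peach(c=4) lime(c=5)]
  15. access grape: HIT, count now 3. Cache: [pig(c=1) bat(c=2) grape(c=3) peach(c=4) lime(c=5)]
  16. access peach: HIT, count now 5. Cache: [pig(c=1) bat(c=2) grape(c=3) lime(c=5) peach(c=5)]
  17. access lime: HIT, count now 6. Cache: [pig(c=1) bat(c=2) grape(c=3) peach(c=5) lime(c=6)]
  18. access lime: HIT, count now 7. Cache: [pig(c=1) bat(c=2) grape(c=3) peach(c=5) lime(c=7)]
  19. access lime: HIT, count now 8. Cache: [pig(c=1) bat(c=2) grape(c=3) peach(c=5) lime(c=8)]
  20. access owl: MISS, evict pig(c=1). Cache: [owl(c=1) bat(c=2) grape(c=3) peach(c=5) lime(c=8)]
  21. access cherry: MISS, evict owl(c=1). Cache: [cherry(c=1) bat(c=2) grape(c=3) peach(c=5) lime(c=8)]
  22. access cherry: HIT, count now 2. Cache: [bat(c=2) cherry(c=2) grape(c=3) peach(c=5) lime(c=8)]
  23. access grape: HIT, count now 4. Cache: [bat(c=2) cherry(c=2) grape(c=4) peach(c=5) lime(c=8)]
  24. access cherry: HIT, count now 3. Cache: [bat(c=2) cherry(c=3) grape(c=4) peach(c=5) lime(c=8)]
  25. access lime: HIT, count now 9. Cache: [bat(c=2) cherry(c=3) grape(c=4) peach(c=5) lime(c=9)]
Total: 18 hits, 7 misses, 2 evictions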